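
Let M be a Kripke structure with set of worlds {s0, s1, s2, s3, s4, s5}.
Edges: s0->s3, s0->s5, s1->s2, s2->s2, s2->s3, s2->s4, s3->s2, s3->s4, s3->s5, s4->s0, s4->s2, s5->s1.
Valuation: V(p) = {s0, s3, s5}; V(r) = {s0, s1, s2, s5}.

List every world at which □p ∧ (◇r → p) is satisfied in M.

s0

Let φ = □p ∧ (◇r → p). Evaluate φ at each world:
  s0 (successors {s3, s5}): φ is true.
  s1 (successors {s2}): φ is false.
  s2 (successors {s2, s3, s4}): φ is false.
  s3 (successors {s2, s4, s5}): φ is false.
  s4 (successors {s0, s2}): φ is false.
  s5 (successors {s1}): φ is false.
For instance, at s4:
  At s4: □p is false, ◇r → p is false, so □p ∧ (◇r → p) is false.
    At s4: □p requires p at every successor {s0, s2}.
      p fails at s2, so □p is false at s4.
    At s4: ◇r is true, p is false, so ◇r → p is false.
      At s4: ◇r requires r at some successor in {s0, s2}.
        r holds at s0, so ◇r is true at s4.
Satisfying worlds: {s0}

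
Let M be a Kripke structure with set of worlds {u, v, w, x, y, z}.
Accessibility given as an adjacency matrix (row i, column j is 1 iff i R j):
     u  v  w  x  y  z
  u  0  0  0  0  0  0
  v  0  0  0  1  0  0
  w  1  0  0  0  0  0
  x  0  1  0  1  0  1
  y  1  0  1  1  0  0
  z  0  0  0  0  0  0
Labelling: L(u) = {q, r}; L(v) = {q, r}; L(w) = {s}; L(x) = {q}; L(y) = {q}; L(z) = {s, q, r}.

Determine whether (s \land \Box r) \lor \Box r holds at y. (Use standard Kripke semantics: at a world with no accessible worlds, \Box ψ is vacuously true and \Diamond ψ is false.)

No

At y: s \land \Box r is false, \Box r is false, so (s \land \Box r) \lor \Box r is false.
  At y: s is false, \Box r is false, so s \land \Box r is false.
    At y: \Box r requires r at every successor {u, w, x}.
      r fails at w, so \Box r is false at y.
  At y: \Box r requires r at every successor {u, w, x}.
    r fails at w, so \Box r is false at y.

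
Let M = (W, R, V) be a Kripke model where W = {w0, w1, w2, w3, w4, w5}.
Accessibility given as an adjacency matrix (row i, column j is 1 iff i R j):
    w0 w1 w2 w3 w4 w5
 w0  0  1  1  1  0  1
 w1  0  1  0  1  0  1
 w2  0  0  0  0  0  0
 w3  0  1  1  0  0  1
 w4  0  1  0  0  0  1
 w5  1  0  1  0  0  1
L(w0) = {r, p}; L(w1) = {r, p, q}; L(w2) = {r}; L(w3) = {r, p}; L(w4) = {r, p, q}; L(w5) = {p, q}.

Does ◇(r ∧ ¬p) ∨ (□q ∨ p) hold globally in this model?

Yes

Let φ = ◇(r ∧ ¬p) ∨ (□q ∨ p). Evaluate φ at each world:
  w0 (successors {w1, w2, w3, w5}): φ is true.
  w1 (successors {w1, w3, w5}): φ is true.
  w2 (successors ∅): φ is true.
  w3 (successors {w1, w2, w5}): φ is true.
  w4 (successors {w1, w5}): φ is true.
  w5 (successors {w0, w2, w5}): φ is true.
For instance, at w3:
  At w3: ◇(r ∧ ¬p) is true, □q ∨ p is true, so ◇(r ∧ ¬p) ∨ (□q ∨ p) is true.
    At w3: ◇(r ∧ ¬p) requires r ∧ ¬p at some successor in {w1, w2, w5}.
      r ∧ ¬p holds at w2, so ◇(r ∧ ¬p) is true at w3.
    At w3: □q is false, p is true, so □q ∨ p is true.
      At w3: □q requires q at every successor {w1, w2, w5}.
        q fails at w2, so □q is false at w3.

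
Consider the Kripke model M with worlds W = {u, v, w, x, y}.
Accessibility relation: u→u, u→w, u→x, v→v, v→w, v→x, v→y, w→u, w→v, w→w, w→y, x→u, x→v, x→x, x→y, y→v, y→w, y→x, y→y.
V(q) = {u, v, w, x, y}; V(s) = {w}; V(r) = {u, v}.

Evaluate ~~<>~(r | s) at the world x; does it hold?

At x: ~<>~(r | s) is false, so ~~<>~(r | s) is true.
  At x: <>~(r | s) is true, so ~<>~(r | s) is false.
    At x: <>~(r | s) requires ~(r | s) at some successor in {u, v, x, y}.
      ~(r | s) holds at x, so <>~(r | s) is true at x.

Yes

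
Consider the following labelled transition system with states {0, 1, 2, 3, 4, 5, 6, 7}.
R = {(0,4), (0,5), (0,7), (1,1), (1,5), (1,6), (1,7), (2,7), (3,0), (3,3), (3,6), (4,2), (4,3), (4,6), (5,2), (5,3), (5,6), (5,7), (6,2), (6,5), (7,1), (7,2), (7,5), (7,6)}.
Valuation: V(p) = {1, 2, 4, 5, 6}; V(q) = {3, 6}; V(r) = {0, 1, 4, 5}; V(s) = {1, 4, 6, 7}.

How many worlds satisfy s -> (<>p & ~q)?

7

Let φ = s -> (<>p & ~q). Evaluate φ at each world:
  0 (successors {4, 5, 7}): φ is true.
  1 (successors {1, 5, 6, 7}): φ is true.
  2 (successors {7}): φ is true.
  3 (successors {0, 3, 6}): φ is true.
  4 (successors {2, 3, 6}): φ is true.
  5 (successors {2, 3, 6, 7}): φ is true.
  6 (successors {2, 5}): φ is false.
  7 (successors {1, 2, 5, 6}): φ is true.
For instance, at 2:
  At 2: s is false, <>p & ~q is false, so s -> (<>p & ~q) is true.
    At 2: <>p is false, ~q is true, so <>p & ~q is false.
      At 2: <>p requires p at some successor in {7}.
        At 7: p is false.
      So <>p is false at 2.
Satisfying worlds: {0, 1, 2, 3, 4, 5, 7}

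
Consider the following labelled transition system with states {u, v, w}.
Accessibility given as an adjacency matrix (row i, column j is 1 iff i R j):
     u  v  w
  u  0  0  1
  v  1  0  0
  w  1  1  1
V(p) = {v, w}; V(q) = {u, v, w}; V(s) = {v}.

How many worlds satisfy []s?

Let φ = []s. Evaluate φ at each world:
  u (successors {w}): φ is false.
  v (successors {u}): φ is false.
  w (successors {u, v, w}): φ is false.
For instance, at u:
  At u: []s requires s at every successor {w}.
    s fails at w, so []s is false at u.
Satisfying worlds: none.

0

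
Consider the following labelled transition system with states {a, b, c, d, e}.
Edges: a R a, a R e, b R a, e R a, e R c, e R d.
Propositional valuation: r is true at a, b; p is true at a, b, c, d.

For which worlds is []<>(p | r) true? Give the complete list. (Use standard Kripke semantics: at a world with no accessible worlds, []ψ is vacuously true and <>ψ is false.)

a, b, c, d

Let φ = []<>(p | r). Evaluate φ at each world:
  a (successors {a, e}): φ is true.
  b (successors {a}): φ is true.
  c (successors ∅): φ is true.
  d (successors ∅): φ is true.
  e (successors {a, c, d}): φ is false.
For instance, at b:
  At b: []<>(p | r) requires <>(p | r) at every successor {a}.
      At a: <>(p | r) requires p | r at some successor in {a, e}.
        p | r holds at a, so <>(p | r) is true at a.
  So []<>(p | r) is true at b.
Satisfying worlds: {a, b, c, d}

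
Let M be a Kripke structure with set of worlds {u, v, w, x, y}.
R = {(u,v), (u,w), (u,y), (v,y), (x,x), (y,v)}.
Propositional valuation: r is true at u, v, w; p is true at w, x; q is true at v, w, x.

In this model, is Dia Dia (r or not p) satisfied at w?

No

At w: no accessible worlds, so Dia Dia (r or not p) is false.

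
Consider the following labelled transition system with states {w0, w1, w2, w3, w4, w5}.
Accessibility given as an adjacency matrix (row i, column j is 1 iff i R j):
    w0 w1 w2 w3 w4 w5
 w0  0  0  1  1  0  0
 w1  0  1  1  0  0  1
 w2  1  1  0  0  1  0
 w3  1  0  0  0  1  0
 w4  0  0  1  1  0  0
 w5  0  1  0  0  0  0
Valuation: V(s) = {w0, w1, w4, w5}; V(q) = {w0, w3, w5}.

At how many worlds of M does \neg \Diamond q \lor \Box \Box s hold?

3

Let φ = \neg \Diamond q \lor \Box \Box s. Evaluate φ at each world:
  w0 (successors {w2, w3}): φ is true.
  w1 (successors {w1, w2, w5}): φ is false.
  w2 (successors {w0, w1, w4}): φ is false.
  w3 (successors {w0, w4}): φ is false.
  w4 (successors {w2, w3}): φ is true.
  w5 (successors {w1}): φ is true.
For instance, at w2:
  At w2: \neg \Diamond q is false, \Box \Box s is false, so \neg \Diamond q \lor \Box \Box s is false.
    At w2: \Diamond q is true, so \neg \Diamond q is false.
      At w2: \Diamond q requires q at some successor in {w0, w1, w4}.
        q holds at w0, so \Diamond q is true at w2.
    At w2: \Box \Box s requires \Box s at every successor {w0, w1, w4}.
      \Box s fails at w0, so \Box \Box s is false at w2.
Satisfying worlds: {w0, w4, w5}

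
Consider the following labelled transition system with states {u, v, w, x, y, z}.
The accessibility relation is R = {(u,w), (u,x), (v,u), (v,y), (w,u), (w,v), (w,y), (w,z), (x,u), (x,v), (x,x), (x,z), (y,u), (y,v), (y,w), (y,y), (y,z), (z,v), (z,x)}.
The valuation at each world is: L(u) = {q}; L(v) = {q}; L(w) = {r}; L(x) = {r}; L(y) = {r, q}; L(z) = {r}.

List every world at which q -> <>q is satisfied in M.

Recall that <>ψ holds at a world iff ψ holds at some accessible world.
Let φ = q -> <>q. Evaluate φ at each world:
  u (successors {w, x}): φ is false.
  v (successors {u, y}): φ is true.
  w (successors {u, v, y, z}): φ is true.
  x (successors {u, v, x, z}): φ is true.
  y (successors {u, v, w, y, z}): φ is true.
  z (successors {v, x}): φ is true.
For instance, at y:
  At y: q is true, <>q is true, so q -> <>q is true.
    At y: <>q requires q at some successor in {u, v, w, y, z}.
      q holds at u, so <>q is true at y.
Satisfying worlds: {v, w, x, y, z}

v, w, x, y, z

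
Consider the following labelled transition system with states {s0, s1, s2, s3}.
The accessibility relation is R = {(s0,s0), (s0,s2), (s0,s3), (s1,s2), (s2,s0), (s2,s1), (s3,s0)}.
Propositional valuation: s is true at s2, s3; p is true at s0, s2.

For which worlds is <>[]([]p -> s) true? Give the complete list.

s0, s2, s3

Let φ = <>[]([]p -> s). Evaluate φ at each world:
  s0 (successors {s0, s2, s3}): φ is true.
  s1 (successors {s2}): φ is false.
  s2 (successors {s0, s1}): φ is true.
  s3 (successors {s0}): φ is true.
For instance, at s2:
  At s2: <>[]([]p -> s) requires []([]p -> s) at some successor in {s0, s1}.
    []([]p -> s) holds at s0, so <>[]([]p -> s) is true at s2.
      At s0: []([]p -> s) requires []p -> s at every successor {s0, s2, s3}.
        At s0: []p -> s is true.
        At s2: []p -> s is true.
        At s3: []p -> s is true.
      So []([]p -> s) is true at s0.
Satisfying worlds: {s0, s2, s3}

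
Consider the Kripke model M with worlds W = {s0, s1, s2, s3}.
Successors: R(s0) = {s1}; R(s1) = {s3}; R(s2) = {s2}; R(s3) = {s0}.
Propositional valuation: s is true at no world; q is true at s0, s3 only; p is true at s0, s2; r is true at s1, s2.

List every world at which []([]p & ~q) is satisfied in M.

Recall that []ψ holds at a world iff ψ holds at every accessible world, and <>ψ holds iff ψ holds at some accessible world.
Let φ = []([]p & ~q). Evaluate φ at each world:
  s0 (successors {s1}): φ is false.
  s1 (successors {s3}): φ is false.
  s2 (successors {s2}): φ is true.
  s3 (successors {s0}): φ is false.
For instance, at s3:
  At s3: []([]p & ~q) requires []p & ~q at every successor {s0}.
    []p & ~q fails at s0, so []([]p & ~q) is false at s3.
      At s0: []p is false, ~q is false, so []p & ~q is false.
Satisfying worlds: {s2}

s2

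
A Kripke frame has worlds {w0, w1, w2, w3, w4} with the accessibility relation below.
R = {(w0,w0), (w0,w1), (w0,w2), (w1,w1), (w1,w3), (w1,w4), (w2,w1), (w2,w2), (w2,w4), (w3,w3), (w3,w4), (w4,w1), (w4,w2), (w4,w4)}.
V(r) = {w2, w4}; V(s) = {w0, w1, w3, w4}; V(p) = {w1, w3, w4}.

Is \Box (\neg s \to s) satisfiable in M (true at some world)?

Let φ = \Box (\neg s \to s). Evaluate φ at each world:
  w0 (successors {w0, w1, w2}): φ is false.
  w1 (successors {w1, w3, w4}): φ is true.
  w2 (successors {w1, w2, w4}): φ is false.
  w3 (successors {w3, w4}): φ is true.
  w4 (successors {w1, w2, w4}): φ is false.
Detail at w1 (witness):
  At w1: \Box (\neg s \to s) requires \neg s \to s at every successor {w1, w3, w4}.
    At w1: \neg s \to s is true.
    At w3: \neg s \to s is true.
    At w4: \neg s \to s is true.
  So \Box (\neg s \to s) is true at w1.

Yes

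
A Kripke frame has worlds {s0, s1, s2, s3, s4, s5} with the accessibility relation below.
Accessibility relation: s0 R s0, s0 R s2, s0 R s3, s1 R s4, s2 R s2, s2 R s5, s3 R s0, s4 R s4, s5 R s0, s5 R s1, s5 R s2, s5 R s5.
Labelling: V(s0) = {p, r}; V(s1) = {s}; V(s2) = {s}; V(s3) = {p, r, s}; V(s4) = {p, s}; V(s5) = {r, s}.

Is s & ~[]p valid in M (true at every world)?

Let φ = s & ~[]p. Evaluate φ at each world:
  s0 (successors {s0, s2, s3}): φ is false.
  s1 (successors {s4}): φ is false.
  s2 (successors {s2, s5}): φ is true.
  s3 (successors {s0}): φ is false.
  s4 (successors {s4}): φ is false.
  s5 (successors {s0, s1, s2, s5}): φ is true.
Detail at s0 (counterexample):
  At s0: s is false, ~[]p is true, so s & ~[]p is false.
    At s0: []p is false, so ~[]p is true.
      At s0: []p requires p at every successor {s0, s2, s3}.
        p fails at s2, so []p is false at s0.

No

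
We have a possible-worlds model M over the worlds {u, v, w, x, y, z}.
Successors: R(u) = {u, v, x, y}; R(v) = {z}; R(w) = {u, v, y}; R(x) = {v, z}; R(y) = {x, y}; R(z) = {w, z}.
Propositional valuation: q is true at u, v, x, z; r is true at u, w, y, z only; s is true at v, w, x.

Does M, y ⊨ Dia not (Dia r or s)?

No

Recall that Dia ψ holds at a world iff ψ holds at some accessible world.
At y: Dia not (Dia r or s) requires not (Dia r or s) at some successor in {x, y}.
  At x: not (Dia r or s) is false.
  At y: not (Dia r or s) is false.
So Dia not (Dia r or s) is false at y.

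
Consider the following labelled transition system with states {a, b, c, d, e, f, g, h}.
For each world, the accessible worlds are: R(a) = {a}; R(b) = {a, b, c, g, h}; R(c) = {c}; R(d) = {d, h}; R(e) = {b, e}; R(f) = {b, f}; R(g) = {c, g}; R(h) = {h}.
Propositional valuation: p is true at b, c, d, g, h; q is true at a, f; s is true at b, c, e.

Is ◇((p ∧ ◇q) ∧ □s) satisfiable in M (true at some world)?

No

Let φ = ◇((p ∧ ◇q) ∧ □s). Evaluate φ at each world:
  a (successors {a}): φ is false.
  b (successors {a, b, c, g, h}): φ is false.
  c (successors {c}): φ is false.
  d (successors {d, h}): φ is false.
  e (successors {b, e}): φ is false.
  f (successors {b, f}): φ is false.
  g (successors {c, g}): φ is false.
  h (successors {h}): φ is false.
For instance, at f:
  At f: ◇((p ∧ ◇q) ∧ □s) requires (p ∧ ◇q) ∧ □s at some successor in {b, f}.
    At b: (p ∧ ◇q) ∧ □s is false.
    At f: (p ∧ ◇q) ∧ □s is false.
  So ◇((p ∧ ◇q) ∧ □s) is false at f.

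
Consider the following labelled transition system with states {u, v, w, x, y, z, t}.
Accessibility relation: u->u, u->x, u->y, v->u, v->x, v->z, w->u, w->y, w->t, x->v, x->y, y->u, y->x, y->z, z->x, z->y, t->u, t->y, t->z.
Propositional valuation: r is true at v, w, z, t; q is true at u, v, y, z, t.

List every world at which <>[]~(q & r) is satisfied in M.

Let φ = <>[]~(q & r). Evaluate φ at each world:
  u (successors {u, x, y}): φ is true.
  v (successors {u, x, z}): φ is true.
  w (successors {u, y, t}): φ is true.
  x (successors {v, y}): φ is false.
  y (successors {u, x, z}): φ is true.
  z (successors {x, y}): φ is false.
  t (successors {u, y, z}): φ is true.
For instance, at z:
  At z: <>[]~(q & r) requires []~(q & r) at some successor in {x, y}.
    At x: []~(q & r) is false.
    At y: []~(q & r) is false.
  So <>[]~(q & r) is false at z.
Satisfying worlds: {u, v, w, y, t}

u, v, w, y, t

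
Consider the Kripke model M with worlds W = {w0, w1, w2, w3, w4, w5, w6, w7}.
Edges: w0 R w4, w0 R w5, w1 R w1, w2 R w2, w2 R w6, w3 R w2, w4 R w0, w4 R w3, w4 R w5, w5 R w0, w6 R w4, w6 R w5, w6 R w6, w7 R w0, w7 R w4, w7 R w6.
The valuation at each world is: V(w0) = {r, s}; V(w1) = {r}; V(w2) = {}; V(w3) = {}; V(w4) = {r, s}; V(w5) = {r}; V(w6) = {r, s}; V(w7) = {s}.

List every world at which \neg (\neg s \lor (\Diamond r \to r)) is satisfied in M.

w7

Recall that \Diamond ψ holds at a world iff ψ holds at some accessible world.
Let φ = \neg (\neg s \lor (\Diamond r \to r)). Evaluate φ at each world:
  w0 (successors {w4, w5}): φ is false.
  w1 (successors {w1}): φ is false.
  w2 (successors {w2, w6}): φ is false.
  w3 (successors {w2}): φ is false.
  w4 (successors {w0, w3, w5}): φ is false.
  w5 (successors {w0}): φ is false.
  w6 (successors {w4, w5, w6}): φ is false.
  w7 (successors {w0, w4, w6}): φ is true.
For instance, at w4:
  At w4: \neg s \lor (\Diamond r \to r) is true, so \neg (\neg s \lor (\Diamond r \to r)) is false.
    At w4: \neg s is false, \Diamond r \to r is true, so \neg s \lor (\Diamond r \to r) is true.
      At w4: \Diamond r is true, r is true, so \Diamond r \to r is true.
Satisfying worlds: {w7}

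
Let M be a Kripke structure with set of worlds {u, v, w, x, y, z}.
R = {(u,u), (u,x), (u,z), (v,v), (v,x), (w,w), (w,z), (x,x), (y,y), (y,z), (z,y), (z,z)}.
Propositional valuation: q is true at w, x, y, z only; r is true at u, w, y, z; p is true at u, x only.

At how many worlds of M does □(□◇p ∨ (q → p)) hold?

2

Let φ = □(□◇p ∨ (q → p)). Evaluate φ at each world:
  u (successors {u, x, z}): φ is false.
  v (successors {v, x}): φ is true.
  w (successors {w, z}): φ is false.
  x (successors {x}): φ is true.
  y (successors {y, z}): φ is false.
  z (successors {y, z}): φ is false.
For instance, at y:
  At y: □(□◇p ∨ (q → p)) requires □◇p ∨ (q → p) at every successor {y, z}.
    □◇p ∨ (q → p) fails at y, so □(□◇p ∨ (q → p)) is false at y.
      At y: □◇p is false, q → p is false, so □◇p ∨ (q → p) is false.
Satisfying worlds: {v, x}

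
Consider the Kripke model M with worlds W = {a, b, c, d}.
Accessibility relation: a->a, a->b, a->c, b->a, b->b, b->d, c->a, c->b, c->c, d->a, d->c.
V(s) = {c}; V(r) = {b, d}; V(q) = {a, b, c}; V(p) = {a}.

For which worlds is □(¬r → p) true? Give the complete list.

b

Let φ = □(¬r → p). Evaluate φ at each world:
  a (successors {a, b, c}): φ is false.
  b (successors {a, b, d}): φ is true.
  c (successors {a, b, c}): φ is false.
  d (successors {a, c}): φ is false.
For instance, at d:
  At d: □(¬r → p) requires ¬r → p at every successor {a, c}.
    ¬r → p fails at c, so □(¬r → p) is false at d.
Satisfying worlds: {b}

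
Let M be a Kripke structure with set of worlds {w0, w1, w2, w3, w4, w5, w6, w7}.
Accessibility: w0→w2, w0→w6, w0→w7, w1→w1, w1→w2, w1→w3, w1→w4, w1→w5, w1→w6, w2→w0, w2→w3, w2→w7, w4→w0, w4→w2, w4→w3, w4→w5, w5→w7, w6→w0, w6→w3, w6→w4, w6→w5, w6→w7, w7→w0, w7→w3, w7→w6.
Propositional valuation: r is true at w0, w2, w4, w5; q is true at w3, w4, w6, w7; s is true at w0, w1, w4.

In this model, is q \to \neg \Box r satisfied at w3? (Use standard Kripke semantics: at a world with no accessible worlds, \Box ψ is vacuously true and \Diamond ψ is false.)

No

Recall that \Box ψ holds at a world iff ψ holds at every accessible world, and \Diamond ψ holds iff ψ holds at some accessible world.
At w3: q is true, \neg \Box r is false, so q \to \neg \Box r is false.
  At w3: \Box r is true, so \neg \Box r is false.
    At w3: no accessible worlds, so \Box r holds vacuously.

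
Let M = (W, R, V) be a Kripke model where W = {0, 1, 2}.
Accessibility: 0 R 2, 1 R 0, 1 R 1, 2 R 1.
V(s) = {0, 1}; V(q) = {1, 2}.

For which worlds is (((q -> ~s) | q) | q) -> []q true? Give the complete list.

Let φ = (((q -> ~s) | q) | q) -> []q. Evaluate φ at each world:
  0 (successors {2}): φ is true.
  1 (successors {0, 1}): φ is false.
  2 (successors {1}): φ is true.
For instance, at 1:
  At 1: ((q -> ~s) | q) | q is true, []q is false, so (((q -> ~s) | q) | q) -> []q is false.
    At 1: []q requires q at every successor {0, 1}.
      q fails at 0, so []q is false at 1.
Satisfying worlds: {0, 2}

0, 2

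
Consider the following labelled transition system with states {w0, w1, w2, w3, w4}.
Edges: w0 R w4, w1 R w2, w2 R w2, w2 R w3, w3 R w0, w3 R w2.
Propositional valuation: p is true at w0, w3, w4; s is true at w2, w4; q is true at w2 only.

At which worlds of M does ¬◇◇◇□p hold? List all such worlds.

w0, w4

Let φ = ¬◇◇◇□p. Evaluate φ at each world:
  w0 (successors {w4}): φ is true.
  w1 (successors {w2}): φ is false.
  w2 (successors {w2, w3}): φ is false.
  w3 (successors {w0, w2}): φ is false.
  w4 (successors ∅): φ is true.
For instance, at w2:
  At w2: ◇◇◇□p is true, so ¬◇◇◇□p is false.
    At w2: ◇◇◇□p requires ◇◇□p at some successor in {w2, w3}.
      ◇◇□p holds at w2, so ◇◇◇□p is true at w2.
Satisfying worlds: {w0, w4}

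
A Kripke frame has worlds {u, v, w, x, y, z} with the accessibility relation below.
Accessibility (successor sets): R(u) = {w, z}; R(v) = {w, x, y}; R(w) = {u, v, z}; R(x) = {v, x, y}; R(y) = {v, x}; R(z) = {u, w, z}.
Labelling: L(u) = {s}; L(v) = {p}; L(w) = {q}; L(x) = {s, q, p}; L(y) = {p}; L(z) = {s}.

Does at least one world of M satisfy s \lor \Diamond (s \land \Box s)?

Recall that \Box ψ holds at a world iff ψ holds at every accessible world, and \Diamond ψ holds iff ψ holds at some accessible world.
Let φ = s \lor \Diamond (s \land \Box s). Evaluate φ at each world:
  u (successors {w, z}): φ is true.
  v (successors {w, x, y}): φ is false.
  w (successors {u, v, z}): φ is false.
  x (successors {v, x, y}): φ is true.
  y (successors {v, x}): φ is false.
  z (successors {u, w, z}): φ is true.
Detail at u (witness):
  At u: s is true, \Diamond (s \land \Box s) is false, so s \lor \Diamond (s \land \Box s) is true.
    At u: \Diamond (s \land \Box s) requires s \land \Box s at some successor in {w, z}.
      At w: s \land \Box s is false.
      At z: s \land \Box s is false.
    So \Diamond (s \land \Box s) is false at u.

Yes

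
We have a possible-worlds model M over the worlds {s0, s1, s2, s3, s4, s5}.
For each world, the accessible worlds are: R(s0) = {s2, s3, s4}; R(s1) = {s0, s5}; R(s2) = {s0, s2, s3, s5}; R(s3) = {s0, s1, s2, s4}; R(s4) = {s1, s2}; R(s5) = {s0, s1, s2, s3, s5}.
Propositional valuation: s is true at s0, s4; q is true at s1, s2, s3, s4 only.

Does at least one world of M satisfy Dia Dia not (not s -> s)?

Yes

Let φ = Dia Dia not (not s -> s). Evaluate φ at each world:
  s0 (successors {s2, s3, s4}): φ is true.
  s1 (successors {s0, s5}): φ is true.
  s2 (successors {s0, s2, s3, s5}): φ is true.
  s3 (successors {s0, s1, s2, s4}): φ is true.
  s4 (successors {s1, s2}): φ is true.
  s5 (successors {s0, s1, s2, s3, s5}): φ is true.
Detail at s0 (witness):
  At s0: Dia Dia not (not s -> s) requires Dia not (not s -> s) at some successor in {s2, s3, s4}.
    Dia not (not s -> s) holds at s2, so Dia Dia not (not s -> s) is true at s0.
      At s2: Dia not (not s -> s) requires not (not s -> s) at some successor in {s0, s2, s3, s5}.
        not (not s -> s) holds at s2, so Dia not (not s -> s) is true at s2.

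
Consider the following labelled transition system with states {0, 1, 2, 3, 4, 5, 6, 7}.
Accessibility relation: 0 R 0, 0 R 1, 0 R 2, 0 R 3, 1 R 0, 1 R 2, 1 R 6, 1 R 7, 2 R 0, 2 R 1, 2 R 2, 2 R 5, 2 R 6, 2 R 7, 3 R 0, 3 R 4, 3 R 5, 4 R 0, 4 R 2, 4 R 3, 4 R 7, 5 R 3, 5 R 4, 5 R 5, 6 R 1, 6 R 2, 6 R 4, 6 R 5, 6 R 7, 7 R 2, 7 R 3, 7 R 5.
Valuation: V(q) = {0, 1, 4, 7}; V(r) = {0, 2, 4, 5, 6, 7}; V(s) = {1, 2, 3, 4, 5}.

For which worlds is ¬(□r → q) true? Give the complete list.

Let φ = ¬(□r → q). Evaluate φ at each world:
  0 (successors {0, 1, 2, 3}): φ is false.
  1 (successors {0, 2, 6, 7}): φ is false.
  2 (successors {0, 1, 2, 5, 6, 7}): φ is false.
  3 (successors {0, 4, 5}): φ is true.
  4 (successors {0, 2, 3, 7}): φ is false.
  5 (successors {3, 4, 5}): φ is false.
  6 (successors {1, 2, 4, 5, 7}): φ is false.
  7 (successors {2, 3, 5}): φ is false.
For instance, at 1:
  At 1: □r → q is true, so ¬(□r → q) is false.
    At 1: □r is true, q is true, so □r → q is true.
      At 1: □r requires r at every successor {0, 2, 6, 7}.
        At 0: r is true.
        At 2: r is true.
        At 6: r is true.
        At 7: r is true.
      So □r is true at 1.
Satisfying worlds: {3}

3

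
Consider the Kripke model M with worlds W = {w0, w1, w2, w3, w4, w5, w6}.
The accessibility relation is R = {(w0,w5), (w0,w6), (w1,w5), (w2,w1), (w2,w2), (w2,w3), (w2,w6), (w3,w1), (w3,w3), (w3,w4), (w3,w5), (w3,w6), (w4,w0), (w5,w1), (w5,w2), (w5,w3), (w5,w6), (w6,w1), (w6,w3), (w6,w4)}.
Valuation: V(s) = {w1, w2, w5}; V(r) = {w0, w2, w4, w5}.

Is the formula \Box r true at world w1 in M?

Yes

Recall that \Box ψ holds at a world iff ψ holds at every accessible world, and \Diamond ψ holds iff ψ holds at some accessible world.
At w1: \Box r requires r at every successor {w5}.
  At w5: r is true.
So \Box r is true at w1.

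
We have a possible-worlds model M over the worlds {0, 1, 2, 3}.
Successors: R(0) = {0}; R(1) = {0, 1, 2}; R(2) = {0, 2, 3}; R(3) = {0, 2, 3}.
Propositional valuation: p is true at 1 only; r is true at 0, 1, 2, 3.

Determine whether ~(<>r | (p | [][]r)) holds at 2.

At 2: <>r | (p | [][]r) is true, so ~(<>r | (p | [][]r)) is false.
  At 2: <>r is true, p | [][]r is true, so <>r | (p | [][]r) is true.
    At 2: <>r requires r at some successor in {0, 2, 3}.
      r holds at 0, so <>r is true at 2.
    At 2: p is false, [][]r is true, so p | [][]r is true.
      At 2: [][]r requires []r at every successor {0, 2, 3}.
        At 0: []r is true.
        At 2: []r is true.
        At 3: []r is true.
      So [][]r is true at 2.

No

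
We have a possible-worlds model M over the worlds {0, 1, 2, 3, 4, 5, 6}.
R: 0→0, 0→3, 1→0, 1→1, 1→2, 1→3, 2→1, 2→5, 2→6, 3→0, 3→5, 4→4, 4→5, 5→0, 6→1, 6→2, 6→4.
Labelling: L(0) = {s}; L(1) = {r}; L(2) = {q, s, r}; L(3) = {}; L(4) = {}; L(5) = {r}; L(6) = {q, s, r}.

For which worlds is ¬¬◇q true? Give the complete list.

Recall that ◇ψ holds at a world iff ψ holds at some accessible world.
Let φ = ¬¬◇q. Evaluate φ at each world:
  0 (successors {0, 3}): φ is false.
  1 (successors {0, 1, 2, 3}): φ is true.
  2 (successors {1, 5, 6}): φ is true.
  3 (successors {0, 5}): φ is false.
  4 (successors {4, 5}): φ is false.
  5 (successors {0}): φ is false.
  6 (successors {1, 2, 4}): φ is true.
For instance, at 6:
  At 6: ¬◇q is false, so ¬¬◇q is true.
    At 6: ◇q is true, so ¬◇q is false.
      At 6: ◇q requires q at some successor in {1, 2, 4}.
        q holds at 2, so ◇q is true at 6.
Satisfying worlds: {1, 2, 6}

1, 2, 6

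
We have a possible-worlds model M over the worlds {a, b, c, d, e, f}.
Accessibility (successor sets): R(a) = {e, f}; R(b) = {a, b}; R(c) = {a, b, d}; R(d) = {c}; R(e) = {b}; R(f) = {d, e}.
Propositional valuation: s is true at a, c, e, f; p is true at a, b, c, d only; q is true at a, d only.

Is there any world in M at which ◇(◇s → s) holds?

Recall that ◇ψ holds at a world iff ψ holds at some accessible world.
Let φ = ◇(◇s → s). Evaluate φ at each world:
  a (successors {e, f}): φ is true.
  b (successors {a, b}): φ is true.
  c (successors {a, b, d}): φ is true.
  d (successors {c}): φ is true.
  e (successors {b}): φ is false.
  f (successors {d, e}): φ is true.
Detail at a (witness):
  At a: ◇(◇s → s) requires ◇s → s at some successor in {e, f}.
    ◇s → s holds at e, so ◇(◇s → s) is true at a.
      At e: ◇s is false, s is true, so ◇s → s is true.

Yes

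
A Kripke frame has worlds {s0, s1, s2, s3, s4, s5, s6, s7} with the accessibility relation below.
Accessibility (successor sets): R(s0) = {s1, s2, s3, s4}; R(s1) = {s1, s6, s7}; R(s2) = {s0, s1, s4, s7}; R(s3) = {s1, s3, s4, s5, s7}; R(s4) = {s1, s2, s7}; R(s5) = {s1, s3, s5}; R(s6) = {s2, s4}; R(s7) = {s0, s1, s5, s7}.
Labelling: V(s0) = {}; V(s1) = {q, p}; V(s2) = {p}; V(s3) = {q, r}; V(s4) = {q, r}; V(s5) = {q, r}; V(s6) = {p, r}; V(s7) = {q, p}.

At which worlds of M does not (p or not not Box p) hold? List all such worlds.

Let φ = not (p or not not Box p). Evaluate φ at each world:
  s0 (successors {s1, s2, s3, s4}): φ is true.
  s1 (successors {s1, s6, s7}): φ is false.
  s2 (successors {s0, s1, s4, s7}): φ is false.
  s3 (successors {s1, s3, s4, s5, s7}): φ is true.
  s4 (successors {s1, s2, s7}): φ is false.
  s5 (successors {s1, s3, s5}): φ is true.
  s6 (successors {s2, s4}): φ is false.
  s7 (successors {s0, s1, s5, s7}): φ is false.
For instance, at s0:
  At s0: p or not not Box p is false, so not (p or not not Box p) is true.
    At s0: p is false, not not Box p is false, so p or not not Box p is false.
      At s0: not Box p is true, so not not Box p is false.
Satisfying worlds: {s0, s3, s5}

s0, s3, s5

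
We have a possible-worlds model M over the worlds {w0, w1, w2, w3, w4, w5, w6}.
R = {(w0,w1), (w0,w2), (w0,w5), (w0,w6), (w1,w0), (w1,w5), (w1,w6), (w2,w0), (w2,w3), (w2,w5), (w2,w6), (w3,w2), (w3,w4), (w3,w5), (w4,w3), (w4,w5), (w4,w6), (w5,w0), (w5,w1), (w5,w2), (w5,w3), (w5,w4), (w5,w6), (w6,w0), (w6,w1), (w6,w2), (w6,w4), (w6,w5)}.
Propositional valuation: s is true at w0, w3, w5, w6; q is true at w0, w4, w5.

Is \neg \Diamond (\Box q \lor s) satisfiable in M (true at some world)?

No

Let φ = \neg \Diamond (\Box q \lor s). Evaluate φ at each world:
  w0 (successors {w1, w2, w5, w6}): φ is false.
  w1 (successors {w0, w5, w6}): φ is false.
  w2 (successors {w0, w3, w5, w6}): φ is false.
  w3 (successors {w2, w4, w5}): φ is false.
  w4 (successors {w3, w5, w6}): φ is false.
  w5 (successors {w0, w1, w2, w3, w4, w6}): φ is false.
  w6 (successors {w0, w1, w2, w4, w5}): φ is false.
For instance, at w4:
  At w4: \Diamond (\Box q \lor s) is true, so \neg \Diamond (\Box q \lor s) is false.
    At w4: \Diamond (\Box q \lor s) requires \Box q \lor s at some successor in {w3, w5, w6}.
      \Box q \lor s holds at w3, so \Diamond (\Box q \lor s) is true at w4.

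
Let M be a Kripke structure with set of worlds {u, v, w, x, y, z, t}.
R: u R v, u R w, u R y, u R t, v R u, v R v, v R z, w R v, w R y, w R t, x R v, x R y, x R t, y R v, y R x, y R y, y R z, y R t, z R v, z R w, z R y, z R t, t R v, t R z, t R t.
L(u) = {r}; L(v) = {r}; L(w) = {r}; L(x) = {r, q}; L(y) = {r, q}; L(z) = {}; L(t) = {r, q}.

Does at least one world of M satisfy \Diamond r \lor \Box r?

Let φ = \Diamond r \lor \Box r. Evaluate φ at each world:
  u (successors {v, w, y, t}): φ is true.
  v (successors {u, v, z}): φ is true.
  w (successors {v, y, t}): φ is true.
  x (successors {v, y, t}): φ is true.
  y (successors {v, x, y, z, t}): φ is true.
  z (successors {v, w, y, t}): φ is true.
  t (successors {v, z, t}): φ is true.
Detail at u (witness):
  At u: \Diamond r is true, \Box r is true, so \Diamond r \lor \Box r is true.
    At u: \Diamond r requires r at some successor in {v, w, y, t}.
      r holds at v, so \Diamond r is true at u.
    At u: \Box r requires r at every successor {v, w, y, t}.
      At v: r is true.
      At w: r is true.
      At y: r is true.
      At t: r is true.
    So \Box r is true at u.

Yes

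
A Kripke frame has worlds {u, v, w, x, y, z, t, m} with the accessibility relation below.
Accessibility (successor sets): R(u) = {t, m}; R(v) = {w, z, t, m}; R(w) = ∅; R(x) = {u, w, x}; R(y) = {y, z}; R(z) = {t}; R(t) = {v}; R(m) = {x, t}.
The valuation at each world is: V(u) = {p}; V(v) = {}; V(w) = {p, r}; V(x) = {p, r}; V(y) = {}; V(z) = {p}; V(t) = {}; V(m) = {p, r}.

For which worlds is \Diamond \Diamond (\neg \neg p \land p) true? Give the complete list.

Let φ = \Diamond \Diamond (\neg \neg p \land p). Evaluate φ at each world:
  u (successors {t, m}): φ is true.
  v (successors {w, z, t, m}): φ is true.
  w (successors ∅): φ is false.
  x (successors {u, w, x}): φ is true.
  y (successors {y, z}): φ is true.
  z (successors {t}): φ is false.
  t (successors {v}): φ is true.
  m (successors {x, t}): φ is true.
For instance, at v:
  At v: \Diamond \Diamond (\neg \neg p \land p) requires \Diamond (\neg \neg p \land p) at some successor in {w, z, t, m}.
    \Diamond (\neg \neg p \land p) holds at m, so \Diamond \Diamond (\neg \neg p \land p) is true at v.
      At m: \Diamond (\neg \neg p \land p) requires \neg \neg p \land p at some successor in {x, t}.
        \neg \neg p \land p holds at x, so \Diamond (\neg \neg p \land p) is true at m.
Satisfying worlds: {u, v, x, y, t, m}

u, v, x, y, t, m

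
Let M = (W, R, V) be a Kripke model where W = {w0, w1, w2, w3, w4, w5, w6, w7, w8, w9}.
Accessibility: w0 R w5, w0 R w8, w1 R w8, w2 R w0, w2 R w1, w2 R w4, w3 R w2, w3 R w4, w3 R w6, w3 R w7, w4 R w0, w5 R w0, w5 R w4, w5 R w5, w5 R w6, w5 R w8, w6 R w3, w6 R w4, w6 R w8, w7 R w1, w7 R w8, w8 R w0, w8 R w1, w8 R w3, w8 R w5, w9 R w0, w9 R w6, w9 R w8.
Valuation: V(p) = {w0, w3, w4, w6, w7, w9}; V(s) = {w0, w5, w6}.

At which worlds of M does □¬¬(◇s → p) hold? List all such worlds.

Let φ = □¬¬(◇s → p). Evaluate φ at each world:
  w0 (successors {w5, w8}): φ is false.
  w1 (successors {w8}): φ is false.
  w2 (successors {w0, w1, w4}): φ is true.
  w3 (successors {w2, w4, w6, w7}): φ is false.
  w4 (successors {w0}): φ is true.
  w5 (successors {w0, w4, w5, w6, w8}): φ is false.
  w6 (successors {w3, w4, w8}): φ is false.
  w7 (successors {w1, w8}): φ is false.
  w8 (successors {w0, w1, w3, w5}): φ is false.
  w9 (successors {w0, w6, w8}): φ is false.
For instance, at w1:
  At w1: □¬¬(◇s → p) requires ¬¬(◇s → p) at every successor {w8}.
    ¬¬(◇s → p) fails at w8, so □¬¬(◇s → p) is false at w1.
      At w8: ¬(◇s → p) is true, so ¬¬(◇s → p) is false.
Satisfying worlds: {w2, w4}

w2, w4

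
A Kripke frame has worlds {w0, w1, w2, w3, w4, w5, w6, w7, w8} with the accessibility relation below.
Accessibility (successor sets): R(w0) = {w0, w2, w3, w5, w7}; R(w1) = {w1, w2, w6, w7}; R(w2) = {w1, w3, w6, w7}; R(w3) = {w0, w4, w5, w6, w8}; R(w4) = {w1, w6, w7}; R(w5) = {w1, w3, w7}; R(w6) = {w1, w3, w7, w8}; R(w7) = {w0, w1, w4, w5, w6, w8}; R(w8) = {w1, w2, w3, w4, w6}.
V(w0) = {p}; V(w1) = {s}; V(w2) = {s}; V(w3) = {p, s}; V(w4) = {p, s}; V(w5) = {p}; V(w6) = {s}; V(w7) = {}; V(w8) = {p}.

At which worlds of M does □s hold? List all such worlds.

w8

Let φ = □s. Evaluate φ at each world:
  w0 (successors {w0, w2, w3, w5, w7}): φ is false.
  w1 (successors {w1, w2, w6, w7}): φ is false.
  w2 (successors {w1, w3, w6, w7}): φ is false.
  w3 (successors {w0, w4, w5, w6, w8}): φ is false.
  w4 (successors {w1, w6, w7}): φ is false.
  w5 (successors {w1, w3, w7}): φ is false.
  w6 (successors {w1, w3, w7, w8}): φ is false.
  w7 (successors {w0, w1, w4, w5, w6, w8}): φ is false.
  w8 (successors {w1, w2, w3, w4, w6}): φ is true.
For instance, at w2:
  At w2: □s requires s at every successor {w1, w3, w6, w7}.
    s fails at w7, so □s is false at w2.
Satisfying worlds: {w8}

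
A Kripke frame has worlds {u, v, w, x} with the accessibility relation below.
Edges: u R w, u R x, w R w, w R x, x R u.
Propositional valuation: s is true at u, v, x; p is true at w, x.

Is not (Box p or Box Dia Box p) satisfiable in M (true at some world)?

Let φ = not (Box p or Box Dia Box p). Evaluate φ at each world:
  u (successors {w, x}): φ is false.
  v (successors ∅): φ is false.
  w (successors {w, x}): φ is false.
  x (successors {u}): φ is false.
For instance, at u:
  At u: Box p or Box Dia Box p is true, so not (Box p or Box Dia Box p) is false.
    At u: Box p is true, Box Dia Box p is true, so Box p or Box Dia Box p is true.
      At u: Box p requires p at every successor {w, x}.
        At w: p is true.
        At x: p is true.
      So Box p is true at u.
      At u: Box Dia Box p requires Dia Box p at every successor {w, x}.
        At w: Dia Box p is true.
        At x: Dia Box p is true.
      So Box Dia Box p is true at u.

No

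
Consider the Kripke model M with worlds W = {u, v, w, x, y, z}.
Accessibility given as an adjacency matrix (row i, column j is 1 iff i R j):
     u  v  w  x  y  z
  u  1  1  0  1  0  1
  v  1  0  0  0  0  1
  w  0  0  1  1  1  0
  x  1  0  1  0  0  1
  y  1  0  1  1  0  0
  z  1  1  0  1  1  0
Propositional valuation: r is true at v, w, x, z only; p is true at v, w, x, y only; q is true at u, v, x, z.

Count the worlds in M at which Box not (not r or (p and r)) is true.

Recall that Box ψ holds at a world iff ψ holds at every accessible world, and Dia ψ holds iff ψ holds at some accessible world.
Let φ = Box not (not r or (p and r)). Evaluate φ at each world:
  u (successors {u, v, x, z}): φ is false.
  v (successors {u, z}): φ is false.
  w (successors {w, x, y}): φ is false.
  x (successors {u, w, z}): φ is false.
  y (successors {u, w, x}): φ is false.
  z (successors {u, v, x, y}): φ is false.
For instance, at v:
  At v: Box not (not r or (p and r)) requires not (not r or (p and r)) at every successor {u, z}.
    not (not r or (p and r)) fails at u, so Box not (not r or (p and r)) is false at v.
Satisfying worlds: none.

0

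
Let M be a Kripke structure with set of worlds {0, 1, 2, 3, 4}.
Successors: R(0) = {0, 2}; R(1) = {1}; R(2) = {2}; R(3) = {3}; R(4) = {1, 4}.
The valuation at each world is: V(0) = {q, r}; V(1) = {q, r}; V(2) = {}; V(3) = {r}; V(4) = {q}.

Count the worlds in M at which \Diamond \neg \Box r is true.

Recall that \Box ψ holds at a world iff ψ holds at every accessible world, and \Diamond ψ holds iff ψ holds at some accessible world.
Let φ = \Diamond \neg \Box r. Evaluate φ at each world:
  0 (successors {0, 2}): φ is true.
  1 (successors {1}): φ is false.
  2 (successors {2}): φ is true.
  3 (successors {3}): φ is false.
  4 (successors {1, 4}): φ is true.
For instance, at 0:
  At 0: \Diamond \neg \Box r requires \neg \Box r at some successor in {0, 2}.
    \neg \Box r holds at 0, so \Diamond \neg \Box r is true at 0.
      At 0: \Box r is false, so \neg \Box r is true.
Satisfying worlds: {0, 2, 4}

3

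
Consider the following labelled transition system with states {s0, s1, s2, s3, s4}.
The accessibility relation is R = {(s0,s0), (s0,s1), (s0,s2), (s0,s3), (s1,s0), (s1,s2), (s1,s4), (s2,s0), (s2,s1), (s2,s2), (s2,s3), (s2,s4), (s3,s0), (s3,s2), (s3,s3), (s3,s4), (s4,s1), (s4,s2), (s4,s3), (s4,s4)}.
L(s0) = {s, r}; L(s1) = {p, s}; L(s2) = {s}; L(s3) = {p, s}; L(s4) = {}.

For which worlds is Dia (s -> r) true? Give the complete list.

s0, s1, s2, s3, s4

Let φ = Dia (s -> r). Evaluate φ at each world:
  s0 (successors {s0, s1, s2, s3}): φ is true.
  s1 (successors {s0, s2, s4}): φ is true.
  s2 (successors {s0, s1, s2, s3, s4}): φ is true.
  s3 (successors {s0, s2, s3, s4}): φ is true.
  s4 (successors {s1, s2, s3, s4}): φ is true.
For instance, at s0:
  At s0: Dia (s -> r) requires s -> r at some successor in {s0, s1, s2, s3}.
    s -> r holds at s0, so Dia (s -> r) is true at s0.
Satisfying worlds: {s0, s1, s2, s3, s4}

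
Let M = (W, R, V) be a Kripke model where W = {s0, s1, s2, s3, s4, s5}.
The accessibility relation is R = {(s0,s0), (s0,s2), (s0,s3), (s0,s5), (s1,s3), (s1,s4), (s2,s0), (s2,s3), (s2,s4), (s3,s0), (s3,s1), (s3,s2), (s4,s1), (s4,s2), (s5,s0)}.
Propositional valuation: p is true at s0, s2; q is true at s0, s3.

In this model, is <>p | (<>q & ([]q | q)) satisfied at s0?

Yes

At s0: <>p is true, <>q & ([]q | q) is true, so <>p | (<>q & ([]q | q)) is true.
  At s0: <>p requires p at some successor in {s0, s2, s3, s5}.
    p holds at s0, so <>p is true at s0.
  At s0: <>q is true, []q | q is true, so <>q & ([]q | q) is true.
    At s0: <>q requires q at some successor in {s0, s2, s3, s5}.
      q holds at s0, so <>q is true at s0.
    At s0: []q is false, q is true, so []q | q is true.
      At s0: []q requires q at every successor {s0, s2, s3, s5}.
        q fails at s2, so []q is false at s0.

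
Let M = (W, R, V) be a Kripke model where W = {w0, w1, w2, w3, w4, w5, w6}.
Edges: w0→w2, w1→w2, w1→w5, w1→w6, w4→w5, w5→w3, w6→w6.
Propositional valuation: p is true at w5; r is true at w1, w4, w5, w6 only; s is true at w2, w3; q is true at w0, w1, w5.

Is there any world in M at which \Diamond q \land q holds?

Recall that \Diamond ψ holds at a world iff ψ holds at some accessible world.
Let φ = \Diamond q \land q. Evaluate φ at each world:
  w0 (successors {w2}): φ is false.
  w1 (successors {w2, w5, w6}): φ is true.
  w2 (successors ∅): φ is false.
  w3 (successors ∅): φ is false.
  w4 (successors {w5}): φ is false.
  w5 (successors {w3}): φ is false.
  w6 (successors {w6}): φ is false.
Detail at w1 (witness):
  At w1: \Diamond q is true, q is true, so \Diamond q \land q is true.
    At w1: \Diamond q requires q at some successor in {w2, w5, w6}.
      q holds at w5, so \Diamond q is true at w1.

Yes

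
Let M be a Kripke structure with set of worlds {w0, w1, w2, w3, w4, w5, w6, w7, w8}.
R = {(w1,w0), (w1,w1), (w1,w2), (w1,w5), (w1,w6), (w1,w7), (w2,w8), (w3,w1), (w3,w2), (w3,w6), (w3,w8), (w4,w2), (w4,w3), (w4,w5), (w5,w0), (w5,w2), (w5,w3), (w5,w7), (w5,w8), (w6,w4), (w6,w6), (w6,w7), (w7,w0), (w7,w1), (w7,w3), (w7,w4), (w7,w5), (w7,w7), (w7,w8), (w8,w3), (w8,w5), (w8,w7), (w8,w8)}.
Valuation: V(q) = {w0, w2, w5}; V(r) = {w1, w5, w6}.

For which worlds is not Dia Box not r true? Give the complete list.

w0, w2, w6

Recall that Box ψ holds at a world iff ψ holds at every accessible world, and Dia ψ holds iff ψ holds at some accessible world.
Let φ = not Dia Box not r. Evaluate φ at each world:
  w0 (successors ∅): φ is true.
  w1 (successors {w0, w1, w2, w5, w6, w7}): φ is false.
  w2 (successors {w8}): φ is true.
  w3 (successors {w1, w2, w6, w8}): φ is false.
  w4 (successors {w2, w3, w5}): φ is false.
  w5 (successors {w0, w2, w3, w7, w8}): φ is false.
  w6 (successors {w4, w6, w7}): φ is true.
  w7 (successors {w0, w1, w3, w4, w5, w7, w8}): φ is false.
  w8 (successors {w3, w5, w7, w8}): φ is false.
For instance, at w5:
  At w5: Dia Box not r is true, so not Dia Box not r is false.
    At w5: Dia Box not r requires Box not r at some successor in {w0, w2, w3, w7, w8}.
      Box not r holds at w0, so Dia Box not r is true at w5.
Satisfying worlds: {w0, w2, w6}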